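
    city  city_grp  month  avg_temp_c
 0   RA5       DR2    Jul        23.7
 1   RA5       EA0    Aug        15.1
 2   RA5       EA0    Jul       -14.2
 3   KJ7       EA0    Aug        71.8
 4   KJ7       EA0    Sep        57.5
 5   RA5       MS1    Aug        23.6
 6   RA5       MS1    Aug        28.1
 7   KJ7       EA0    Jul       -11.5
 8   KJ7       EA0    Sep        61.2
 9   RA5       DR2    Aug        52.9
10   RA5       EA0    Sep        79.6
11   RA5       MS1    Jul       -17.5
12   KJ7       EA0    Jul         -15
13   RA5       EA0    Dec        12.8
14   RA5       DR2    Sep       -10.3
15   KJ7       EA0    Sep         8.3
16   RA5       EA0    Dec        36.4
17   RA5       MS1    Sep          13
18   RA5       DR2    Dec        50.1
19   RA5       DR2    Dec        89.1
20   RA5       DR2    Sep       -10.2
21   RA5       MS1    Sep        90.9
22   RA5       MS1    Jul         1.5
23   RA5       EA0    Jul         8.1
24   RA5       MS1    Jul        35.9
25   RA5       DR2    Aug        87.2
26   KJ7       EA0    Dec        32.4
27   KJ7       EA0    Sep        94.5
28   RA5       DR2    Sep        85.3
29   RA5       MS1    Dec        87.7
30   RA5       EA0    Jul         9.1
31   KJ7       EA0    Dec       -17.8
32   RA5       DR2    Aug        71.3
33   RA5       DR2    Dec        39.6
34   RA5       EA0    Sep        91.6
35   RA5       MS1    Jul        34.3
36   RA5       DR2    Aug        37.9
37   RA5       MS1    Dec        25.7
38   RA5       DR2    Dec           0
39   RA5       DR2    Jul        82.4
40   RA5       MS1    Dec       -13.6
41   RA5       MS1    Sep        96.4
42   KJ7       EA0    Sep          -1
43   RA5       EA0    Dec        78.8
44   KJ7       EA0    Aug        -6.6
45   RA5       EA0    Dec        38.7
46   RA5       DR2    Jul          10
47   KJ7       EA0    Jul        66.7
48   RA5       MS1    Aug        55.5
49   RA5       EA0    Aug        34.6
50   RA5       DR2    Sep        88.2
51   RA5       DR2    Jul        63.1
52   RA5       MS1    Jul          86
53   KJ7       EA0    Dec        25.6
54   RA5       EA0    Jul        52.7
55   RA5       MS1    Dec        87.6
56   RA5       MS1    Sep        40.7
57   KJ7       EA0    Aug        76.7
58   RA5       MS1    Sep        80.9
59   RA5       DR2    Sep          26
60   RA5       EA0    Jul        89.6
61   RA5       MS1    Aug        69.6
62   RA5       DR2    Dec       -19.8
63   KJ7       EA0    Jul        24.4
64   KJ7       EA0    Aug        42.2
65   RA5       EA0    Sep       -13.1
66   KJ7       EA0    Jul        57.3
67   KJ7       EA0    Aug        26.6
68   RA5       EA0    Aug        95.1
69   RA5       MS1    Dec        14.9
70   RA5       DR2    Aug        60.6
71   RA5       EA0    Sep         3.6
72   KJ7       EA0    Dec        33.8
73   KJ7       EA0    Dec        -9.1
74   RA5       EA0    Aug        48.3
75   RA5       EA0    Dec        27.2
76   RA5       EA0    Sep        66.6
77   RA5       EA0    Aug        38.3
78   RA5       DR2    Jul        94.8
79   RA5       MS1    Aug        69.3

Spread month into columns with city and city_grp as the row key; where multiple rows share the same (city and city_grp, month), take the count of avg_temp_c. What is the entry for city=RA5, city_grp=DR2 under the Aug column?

Rows with city=RA5, city_grp=DR2 and month=Aug: avg_temp_c values are 52.9, 87.2, 71.3, 37.9, 60.6.
5 rows match — count = 5.

5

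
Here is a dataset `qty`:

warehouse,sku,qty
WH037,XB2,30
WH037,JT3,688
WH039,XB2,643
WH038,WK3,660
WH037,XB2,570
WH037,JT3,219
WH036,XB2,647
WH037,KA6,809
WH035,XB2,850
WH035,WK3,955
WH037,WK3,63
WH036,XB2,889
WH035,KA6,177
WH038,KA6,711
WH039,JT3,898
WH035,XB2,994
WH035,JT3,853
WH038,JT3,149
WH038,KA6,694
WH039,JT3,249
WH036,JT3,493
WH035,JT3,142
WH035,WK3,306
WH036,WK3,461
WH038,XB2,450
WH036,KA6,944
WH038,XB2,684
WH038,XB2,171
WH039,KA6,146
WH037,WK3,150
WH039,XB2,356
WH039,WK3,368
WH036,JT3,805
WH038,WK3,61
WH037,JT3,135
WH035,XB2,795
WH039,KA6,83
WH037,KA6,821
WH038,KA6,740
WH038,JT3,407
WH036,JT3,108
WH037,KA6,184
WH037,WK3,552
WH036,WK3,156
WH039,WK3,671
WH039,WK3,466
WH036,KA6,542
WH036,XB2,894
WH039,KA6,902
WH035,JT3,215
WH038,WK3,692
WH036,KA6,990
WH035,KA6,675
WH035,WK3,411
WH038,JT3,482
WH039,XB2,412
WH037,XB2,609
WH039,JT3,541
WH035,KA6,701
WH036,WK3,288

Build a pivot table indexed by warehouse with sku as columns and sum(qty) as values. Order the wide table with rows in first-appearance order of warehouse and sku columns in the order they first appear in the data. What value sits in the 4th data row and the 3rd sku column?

With rows in first-appearance order of warehouse, row 4 is warehouse=WH036. sku columns in first-appearance order: XB2, JT3, WK3, KA6; column 3 is WK3.
Long rows with warehouse=WH036, sku=WK3: 461 + 156 + 288 = 905.

905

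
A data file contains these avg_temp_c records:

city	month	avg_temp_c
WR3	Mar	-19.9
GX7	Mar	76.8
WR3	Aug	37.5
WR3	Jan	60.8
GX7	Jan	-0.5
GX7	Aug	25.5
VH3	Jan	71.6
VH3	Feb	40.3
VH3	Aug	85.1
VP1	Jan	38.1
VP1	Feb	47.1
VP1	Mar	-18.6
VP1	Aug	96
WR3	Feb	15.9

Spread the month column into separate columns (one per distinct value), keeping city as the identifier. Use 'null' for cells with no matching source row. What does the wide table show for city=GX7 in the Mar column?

76.8

The long row with city=GX7, month=Mar has avg_temp_c=76.8.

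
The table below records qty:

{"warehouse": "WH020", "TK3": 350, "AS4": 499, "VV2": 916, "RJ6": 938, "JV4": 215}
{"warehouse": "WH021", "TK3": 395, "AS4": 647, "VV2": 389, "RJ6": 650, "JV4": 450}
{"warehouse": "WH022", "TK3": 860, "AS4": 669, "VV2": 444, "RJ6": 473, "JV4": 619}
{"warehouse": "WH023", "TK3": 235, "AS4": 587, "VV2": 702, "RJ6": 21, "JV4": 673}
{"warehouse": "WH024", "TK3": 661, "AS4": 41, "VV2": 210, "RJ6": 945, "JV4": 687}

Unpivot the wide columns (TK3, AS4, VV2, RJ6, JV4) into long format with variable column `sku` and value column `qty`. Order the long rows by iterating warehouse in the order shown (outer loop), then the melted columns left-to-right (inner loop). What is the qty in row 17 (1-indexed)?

587

25 rows total (5 × 5). Row 17: index ⌊(17-1)/5⌋ = 3 into warehouse → WH023; (17-1) mod 5 = 1 into the melted columns → AS4.
So row 17 is (WH023, AS4, 587); qty = 587.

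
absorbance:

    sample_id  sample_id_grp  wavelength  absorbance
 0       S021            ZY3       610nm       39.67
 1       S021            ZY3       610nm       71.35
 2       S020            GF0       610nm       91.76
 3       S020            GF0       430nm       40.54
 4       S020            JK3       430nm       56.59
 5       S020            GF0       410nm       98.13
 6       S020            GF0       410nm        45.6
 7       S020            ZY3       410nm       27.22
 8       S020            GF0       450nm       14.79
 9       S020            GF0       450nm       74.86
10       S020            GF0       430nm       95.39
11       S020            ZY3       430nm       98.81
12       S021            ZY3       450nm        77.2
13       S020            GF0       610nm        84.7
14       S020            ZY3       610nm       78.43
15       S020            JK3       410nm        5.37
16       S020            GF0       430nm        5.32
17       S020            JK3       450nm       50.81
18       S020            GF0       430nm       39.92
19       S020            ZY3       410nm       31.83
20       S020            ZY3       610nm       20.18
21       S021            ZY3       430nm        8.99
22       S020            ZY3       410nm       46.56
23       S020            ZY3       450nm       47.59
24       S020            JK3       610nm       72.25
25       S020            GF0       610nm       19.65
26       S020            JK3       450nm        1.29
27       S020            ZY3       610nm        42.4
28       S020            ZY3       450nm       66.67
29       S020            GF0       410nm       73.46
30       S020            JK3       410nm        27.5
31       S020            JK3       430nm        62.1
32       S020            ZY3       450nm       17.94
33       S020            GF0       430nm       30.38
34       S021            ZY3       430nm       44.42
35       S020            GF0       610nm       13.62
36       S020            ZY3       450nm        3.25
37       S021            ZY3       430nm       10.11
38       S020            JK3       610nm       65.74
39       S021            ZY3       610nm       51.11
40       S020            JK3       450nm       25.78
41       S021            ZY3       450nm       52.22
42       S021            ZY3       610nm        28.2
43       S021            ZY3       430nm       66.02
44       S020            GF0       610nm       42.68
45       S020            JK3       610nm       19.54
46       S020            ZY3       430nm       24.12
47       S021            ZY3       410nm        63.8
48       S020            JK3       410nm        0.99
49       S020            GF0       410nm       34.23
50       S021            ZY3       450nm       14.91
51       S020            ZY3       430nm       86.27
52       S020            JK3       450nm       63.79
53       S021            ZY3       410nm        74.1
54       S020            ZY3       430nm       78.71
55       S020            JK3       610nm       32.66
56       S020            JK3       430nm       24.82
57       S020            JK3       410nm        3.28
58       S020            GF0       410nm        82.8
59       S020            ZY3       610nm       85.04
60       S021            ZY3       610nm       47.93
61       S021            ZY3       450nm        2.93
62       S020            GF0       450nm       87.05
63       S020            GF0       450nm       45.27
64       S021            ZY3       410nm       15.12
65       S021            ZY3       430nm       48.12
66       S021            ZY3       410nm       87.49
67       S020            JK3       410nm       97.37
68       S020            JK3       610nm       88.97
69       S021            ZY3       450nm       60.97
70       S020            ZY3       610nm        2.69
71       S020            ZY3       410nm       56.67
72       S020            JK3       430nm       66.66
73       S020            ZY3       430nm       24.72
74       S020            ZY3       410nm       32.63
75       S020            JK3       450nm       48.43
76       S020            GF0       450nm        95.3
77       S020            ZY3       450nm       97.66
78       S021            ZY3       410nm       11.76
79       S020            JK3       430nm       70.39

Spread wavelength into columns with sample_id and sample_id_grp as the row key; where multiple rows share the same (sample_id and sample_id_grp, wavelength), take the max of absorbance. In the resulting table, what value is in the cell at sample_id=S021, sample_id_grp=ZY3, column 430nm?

66.02

Rows with sample_id=S021, sample_id_grp=ZY3 and wavelength=430nm: absorbance values are 8.99, 44.42, 10.11, 66.02, 48.12.
max(8.99, 44.42, 10.11, 66.02, 48.12) = 66.02.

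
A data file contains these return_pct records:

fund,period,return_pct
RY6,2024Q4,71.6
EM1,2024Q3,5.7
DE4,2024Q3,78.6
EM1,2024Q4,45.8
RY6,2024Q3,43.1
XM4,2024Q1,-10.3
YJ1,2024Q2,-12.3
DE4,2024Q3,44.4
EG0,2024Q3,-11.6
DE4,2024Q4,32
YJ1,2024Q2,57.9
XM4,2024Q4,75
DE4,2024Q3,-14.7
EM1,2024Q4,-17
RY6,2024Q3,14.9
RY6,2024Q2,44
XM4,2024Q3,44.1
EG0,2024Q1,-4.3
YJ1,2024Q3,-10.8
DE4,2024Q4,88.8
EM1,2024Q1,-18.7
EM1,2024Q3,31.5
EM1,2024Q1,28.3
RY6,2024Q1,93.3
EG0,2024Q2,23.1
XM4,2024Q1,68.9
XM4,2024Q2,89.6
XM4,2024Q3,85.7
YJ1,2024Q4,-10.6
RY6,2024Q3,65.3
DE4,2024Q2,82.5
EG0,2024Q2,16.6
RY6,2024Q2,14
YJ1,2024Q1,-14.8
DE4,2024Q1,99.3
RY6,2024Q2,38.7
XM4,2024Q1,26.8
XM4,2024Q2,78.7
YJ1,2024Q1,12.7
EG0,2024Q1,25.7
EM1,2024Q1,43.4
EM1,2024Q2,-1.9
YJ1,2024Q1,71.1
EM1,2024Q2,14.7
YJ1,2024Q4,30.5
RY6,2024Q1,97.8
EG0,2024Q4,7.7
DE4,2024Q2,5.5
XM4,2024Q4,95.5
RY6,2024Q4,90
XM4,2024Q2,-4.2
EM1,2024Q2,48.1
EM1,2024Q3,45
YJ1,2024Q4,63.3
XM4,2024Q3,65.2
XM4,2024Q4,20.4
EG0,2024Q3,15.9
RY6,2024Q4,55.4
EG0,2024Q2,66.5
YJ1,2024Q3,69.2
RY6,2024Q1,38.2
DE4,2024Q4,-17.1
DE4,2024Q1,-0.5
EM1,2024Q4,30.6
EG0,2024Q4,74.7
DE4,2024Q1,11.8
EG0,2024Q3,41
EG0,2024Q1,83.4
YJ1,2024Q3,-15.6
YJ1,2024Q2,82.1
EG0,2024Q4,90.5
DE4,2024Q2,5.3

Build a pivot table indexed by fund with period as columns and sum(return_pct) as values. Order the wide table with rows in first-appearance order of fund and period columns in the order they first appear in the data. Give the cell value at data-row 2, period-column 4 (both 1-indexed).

With rows in first-appearance order of fund, row 2 is fund=EM1. period columns in first-appearance order: 2024Q4, 2024Q3, 2024Q1, 2024Q2; column 4 is 2024Q2.
Long rows with fund=EM1, period=2024Q2: -1.9 + 14.7 + 48.1 = 60.9.

60.9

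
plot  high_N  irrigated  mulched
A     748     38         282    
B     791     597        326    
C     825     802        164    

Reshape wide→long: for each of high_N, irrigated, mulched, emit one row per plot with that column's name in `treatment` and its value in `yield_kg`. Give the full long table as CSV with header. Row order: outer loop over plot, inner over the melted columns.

plot,treatment,yield_kg
A,high_N,748
A,irrigated,38
A,mulched,282
B,high_N,791
B,irrigated,597
B,mulched,326
C,high_N,825
C,irrigated,802
C,mulched,164

Each (plot, column) pair becomes one row: 3 × 3 = 9 rows.
For example, (A, high_N) → yield_kg=748.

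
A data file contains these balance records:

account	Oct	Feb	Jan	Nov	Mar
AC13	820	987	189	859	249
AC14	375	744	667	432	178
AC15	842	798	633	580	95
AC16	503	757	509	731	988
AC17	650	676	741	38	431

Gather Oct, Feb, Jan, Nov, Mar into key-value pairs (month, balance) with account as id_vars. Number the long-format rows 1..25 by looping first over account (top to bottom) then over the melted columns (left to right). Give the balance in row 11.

842

25 rows total (5 × 5). Row 11: index ⌊(11-1)/5⌋ = 2 into account → AC15; (11-1) mod 5 = 0 into the melted columns → Oct.
So row 11 is (AC15, Oct, 842); balance = 842.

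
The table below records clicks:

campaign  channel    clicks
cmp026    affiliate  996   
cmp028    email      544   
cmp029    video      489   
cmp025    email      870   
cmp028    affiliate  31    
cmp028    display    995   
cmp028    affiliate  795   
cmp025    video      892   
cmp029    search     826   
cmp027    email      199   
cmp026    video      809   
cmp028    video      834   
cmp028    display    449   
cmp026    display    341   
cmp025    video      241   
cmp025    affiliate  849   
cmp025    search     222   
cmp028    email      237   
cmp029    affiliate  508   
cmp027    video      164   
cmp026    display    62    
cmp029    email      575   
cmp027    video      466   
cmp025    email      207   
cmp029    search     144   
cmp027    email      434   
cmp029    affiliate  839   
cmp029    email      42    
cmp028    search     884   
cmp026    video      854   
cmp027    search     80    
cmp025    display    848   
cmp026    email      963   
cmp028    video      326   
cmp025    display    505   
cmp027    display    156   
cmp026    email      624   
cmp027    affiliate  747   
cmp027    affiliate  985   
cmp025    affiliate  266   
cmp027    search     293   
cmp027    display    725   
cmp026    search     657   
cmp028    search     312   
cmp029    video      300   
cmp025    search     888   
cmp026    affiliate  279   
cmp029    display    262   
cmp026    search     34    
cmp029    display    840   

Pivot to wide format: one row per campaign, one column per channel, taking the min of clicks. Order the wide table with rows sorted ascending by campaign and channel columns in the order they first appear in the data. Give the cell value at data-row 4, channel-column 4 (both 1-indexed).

449

With rows sorted ascending by campaign, row 4 is campaign=cmp028. channel columns in first-appearance order: affiliate, email, video, display, search; column 4 is display.
Long rows with campaign=cmp028, channel=display: min(995, 449) = 449.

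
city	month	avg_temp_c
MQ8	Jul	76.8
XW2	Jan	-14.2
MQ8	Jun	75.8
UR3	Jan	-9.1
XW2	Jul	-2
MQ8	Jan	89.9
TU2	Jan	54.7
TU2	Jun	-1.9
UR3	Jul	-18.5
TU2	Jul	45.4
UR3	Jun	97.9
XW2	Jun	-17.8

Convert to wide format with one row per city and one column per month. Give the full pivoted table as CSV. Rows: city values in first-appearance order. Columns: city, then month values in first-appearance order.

city,Jul,Jan,Jun
MQ8,76.8,89.9,75.8
XW2,-2,-14.2,-17.8
UR3,-18.5,-9.1,97.9
TU2,45.4,54.7,-1.9

Columns: city plus the 3 distinct month values (Jul, Jan, Jun).
For example, row MQ8 column Jul takes avg_temp_c=76.8 from the long row (MQ8, Jul).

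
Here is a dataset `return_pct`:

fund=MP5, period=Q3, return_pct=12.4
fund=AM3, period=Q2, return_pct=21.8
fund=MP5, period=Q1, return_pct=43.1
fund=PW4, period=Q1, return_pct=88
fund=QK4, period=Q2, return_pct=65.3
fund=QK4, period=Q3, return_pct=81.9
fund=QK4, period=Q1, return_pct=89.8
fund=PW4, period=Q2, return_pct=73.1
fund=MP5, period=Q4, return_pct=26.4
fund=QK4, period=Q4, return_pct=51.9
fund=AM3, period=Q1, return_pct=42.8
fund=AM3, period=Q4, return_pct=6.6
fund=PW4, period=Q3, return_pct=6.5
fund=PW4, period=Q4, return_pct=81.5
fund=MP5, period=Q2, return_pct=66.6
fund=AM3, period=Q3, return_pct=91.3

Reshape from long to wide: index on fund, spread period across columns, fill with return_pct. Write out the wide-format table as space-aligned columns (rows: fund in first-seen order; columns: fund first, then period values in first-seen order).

Columns: fund plus the 4 distinct period values (Q3, Q2, Q1, Q4).
For example, row MP5 column Q3 takes return_pct=12.4 from the long row (MP5, Q3).

fund  Q3    Q2    Q1    Q4  
MP5   12.4  66.6  43.1  26.4
AM3   91.3  21.8  42.8  6.6 
PW4   6.5   73.1  88    81.5
QK4   81.9  65.3  89.8  51.9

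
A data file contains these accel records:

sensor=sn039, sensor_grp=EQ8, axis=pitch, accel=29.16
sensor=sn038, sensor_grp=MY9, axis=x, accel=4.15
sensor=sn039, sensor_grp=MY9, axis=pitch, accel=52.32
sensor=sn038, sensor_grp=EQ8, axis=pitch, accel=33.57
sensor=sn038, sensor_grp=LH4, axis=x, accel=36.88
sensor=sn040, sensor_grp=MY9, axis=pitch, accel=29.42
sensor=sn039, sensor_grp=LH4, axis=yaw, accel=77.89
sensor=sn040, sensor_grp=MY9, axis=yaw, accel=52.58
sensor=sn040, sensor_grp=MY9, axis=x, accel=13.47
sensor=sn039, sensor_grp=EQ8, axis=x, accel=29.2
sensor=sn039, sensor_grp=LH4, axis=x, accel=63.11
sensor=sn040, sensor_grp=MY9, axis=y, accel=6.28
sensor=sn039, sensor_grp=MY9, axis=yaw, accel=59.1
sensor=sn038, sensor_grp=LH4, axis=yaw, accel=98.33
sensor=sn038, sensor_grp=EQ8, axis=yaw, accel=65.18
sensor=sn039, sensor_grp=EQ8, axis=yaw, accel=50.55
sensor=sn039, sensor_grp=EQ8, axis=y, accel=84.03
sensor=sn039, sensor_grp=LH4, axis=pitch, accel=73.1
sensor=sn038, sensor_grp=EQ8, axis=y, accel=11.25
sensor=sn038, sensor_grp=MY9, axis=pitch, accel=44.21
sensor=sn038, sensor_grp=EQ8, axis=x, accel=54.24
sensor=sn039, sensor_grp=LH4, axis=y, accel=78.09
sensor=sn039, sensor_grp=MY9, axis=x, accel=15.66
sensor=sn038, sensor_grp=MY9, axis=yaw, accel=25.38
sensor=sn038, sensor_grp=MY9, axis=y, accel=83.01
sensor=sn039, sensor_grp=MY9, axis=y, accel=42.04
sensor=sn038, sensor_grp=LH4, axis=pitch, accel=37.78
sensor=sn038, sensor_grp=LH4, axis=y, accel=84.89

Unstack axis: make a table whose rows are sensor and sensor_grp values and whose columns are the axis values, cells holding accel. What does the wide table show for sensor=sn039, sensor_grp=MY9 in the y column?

Wide layout: rows indexed by sensor and sensor_grp, columns are the 4 distinct axis values (pitch, x, yaw, y).
Cell (sensor=sn039, sensor_grp=MY9, axis=y) draws from the long row where sensor=sn039, sensor_grp=MY9 and axis=y, which has accel=42.04.

42.04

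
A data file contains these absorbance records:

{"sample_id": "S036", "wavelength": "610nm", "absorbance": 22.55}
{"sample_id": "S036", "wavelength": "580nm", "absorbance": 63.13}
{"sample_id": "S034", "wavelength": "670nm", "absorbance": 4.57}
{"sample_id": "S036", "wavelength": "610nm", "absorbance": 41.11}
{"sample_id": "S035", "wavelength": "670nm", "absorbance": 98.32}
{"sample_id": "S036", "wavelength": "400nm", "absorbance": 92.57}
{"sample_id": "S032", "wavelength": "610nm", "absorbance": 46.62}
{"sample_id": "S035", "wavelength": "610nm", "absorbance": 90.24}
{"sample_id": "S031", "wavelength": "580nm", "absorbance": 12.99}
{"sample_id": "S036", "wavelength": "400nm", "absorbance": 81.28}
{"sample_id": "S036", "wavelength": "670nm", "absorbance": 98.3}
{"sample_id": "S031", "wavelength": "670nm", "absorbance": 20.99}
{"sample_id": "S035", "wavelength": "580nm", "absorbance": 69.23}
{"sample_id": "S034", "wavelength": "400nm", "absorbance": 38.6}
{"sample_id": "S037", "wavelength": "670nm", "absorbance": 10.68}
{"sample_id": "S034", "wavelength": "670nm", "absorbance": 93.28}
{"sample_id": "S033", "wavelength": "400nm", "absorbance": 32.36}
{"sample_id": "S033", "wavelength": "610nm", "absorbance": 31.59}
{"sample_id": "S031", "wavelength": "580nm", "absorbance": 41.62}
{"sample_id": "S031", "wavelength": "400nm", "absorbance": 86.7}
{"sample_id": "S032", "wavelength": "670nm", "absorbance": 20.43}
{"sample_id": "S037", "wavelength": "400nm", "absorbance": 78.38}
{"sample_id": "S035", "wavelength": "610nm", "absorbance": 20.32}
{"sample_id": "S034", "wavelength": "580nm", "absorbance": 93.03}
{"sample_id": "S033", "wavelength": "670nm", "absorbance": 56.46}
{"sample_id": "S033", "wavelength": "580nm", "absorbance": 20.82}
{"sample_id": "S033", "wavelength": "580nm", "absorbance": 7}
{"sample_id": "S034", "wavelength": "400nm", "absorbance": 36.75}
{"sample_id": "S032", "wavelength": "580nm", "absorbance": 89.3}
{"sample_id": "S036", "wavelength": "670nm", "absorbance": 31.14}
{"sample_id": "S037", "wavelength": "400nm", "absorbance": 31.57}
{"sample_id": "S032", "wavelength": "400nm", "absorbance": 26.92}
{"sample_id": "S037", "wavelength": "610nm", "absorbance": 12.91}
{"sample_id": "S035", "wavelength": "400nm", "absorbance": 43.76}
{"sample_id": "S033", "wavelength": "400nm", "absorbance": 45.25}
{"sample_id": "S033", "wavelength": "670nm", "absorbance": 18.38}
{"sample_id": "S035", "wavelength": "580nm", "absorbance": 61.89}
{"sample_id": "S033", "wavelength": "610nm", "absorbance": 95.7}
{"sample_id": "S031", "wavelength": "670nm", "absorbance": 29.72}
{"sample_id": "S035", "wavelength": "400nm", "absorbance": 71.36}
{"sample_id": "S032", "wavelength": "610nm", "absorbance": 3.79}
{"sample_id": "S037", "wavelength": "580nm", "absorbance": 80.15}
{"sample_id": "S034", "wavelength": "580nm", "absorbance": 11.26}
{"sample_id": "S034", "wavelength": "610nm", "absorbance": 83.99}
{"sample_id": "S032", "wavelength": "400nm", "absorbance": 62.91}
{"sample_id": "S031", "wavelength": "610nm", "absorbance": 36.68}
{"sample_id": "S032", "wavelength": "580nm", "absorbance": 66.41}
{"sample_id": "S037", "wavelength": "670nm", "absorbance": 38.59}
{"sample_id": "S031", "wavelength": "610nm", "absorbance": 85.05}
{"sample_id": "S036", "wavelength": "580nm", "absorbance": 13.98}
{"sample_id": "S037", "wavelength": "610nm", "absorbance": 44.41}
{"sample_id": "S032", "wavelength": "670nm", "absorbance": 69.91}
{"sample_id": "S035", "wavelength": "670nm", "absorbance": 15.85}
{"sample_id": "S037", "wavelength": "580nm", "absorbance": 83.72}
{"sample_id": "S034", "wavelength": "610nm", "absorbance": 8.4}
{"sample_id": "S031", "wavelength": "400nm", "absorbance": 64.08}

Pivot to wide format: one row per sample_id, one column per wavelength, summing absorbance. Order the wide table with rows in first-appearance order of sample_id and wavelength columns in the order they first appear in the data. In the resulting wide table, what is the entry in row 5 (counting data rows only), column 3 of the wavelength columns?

With rows in first-appearance order of sample_id, row 5 is sample_id=S031. wavelength columns in first-appearance order: 610nm, 580nm, 670nm, 400nm; column 3 is 670nm.
Long rows with sample_id=S031, wavelength=670nm: 20.99 + 29.72 = 50.71.

50.71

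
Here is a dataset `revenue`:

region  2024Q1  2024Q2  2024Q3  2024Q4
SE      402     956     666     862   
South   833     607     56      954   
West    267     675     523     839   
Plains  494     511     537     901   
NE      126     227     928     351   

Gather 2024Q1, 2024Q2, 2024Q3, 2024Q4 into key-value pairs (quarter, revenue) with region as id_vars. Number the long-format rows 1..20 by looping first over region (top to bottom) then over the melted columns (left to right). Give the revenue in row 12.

839

20 rows total (5 × 4). Row 12: index ⌊(12-1)/4⌋ = 2 into region → West; (12-1) mod 4 = 3 into the melted columns → 2024Q4.
So row 12 is (West, 2024Q4, 839); revenue = 839.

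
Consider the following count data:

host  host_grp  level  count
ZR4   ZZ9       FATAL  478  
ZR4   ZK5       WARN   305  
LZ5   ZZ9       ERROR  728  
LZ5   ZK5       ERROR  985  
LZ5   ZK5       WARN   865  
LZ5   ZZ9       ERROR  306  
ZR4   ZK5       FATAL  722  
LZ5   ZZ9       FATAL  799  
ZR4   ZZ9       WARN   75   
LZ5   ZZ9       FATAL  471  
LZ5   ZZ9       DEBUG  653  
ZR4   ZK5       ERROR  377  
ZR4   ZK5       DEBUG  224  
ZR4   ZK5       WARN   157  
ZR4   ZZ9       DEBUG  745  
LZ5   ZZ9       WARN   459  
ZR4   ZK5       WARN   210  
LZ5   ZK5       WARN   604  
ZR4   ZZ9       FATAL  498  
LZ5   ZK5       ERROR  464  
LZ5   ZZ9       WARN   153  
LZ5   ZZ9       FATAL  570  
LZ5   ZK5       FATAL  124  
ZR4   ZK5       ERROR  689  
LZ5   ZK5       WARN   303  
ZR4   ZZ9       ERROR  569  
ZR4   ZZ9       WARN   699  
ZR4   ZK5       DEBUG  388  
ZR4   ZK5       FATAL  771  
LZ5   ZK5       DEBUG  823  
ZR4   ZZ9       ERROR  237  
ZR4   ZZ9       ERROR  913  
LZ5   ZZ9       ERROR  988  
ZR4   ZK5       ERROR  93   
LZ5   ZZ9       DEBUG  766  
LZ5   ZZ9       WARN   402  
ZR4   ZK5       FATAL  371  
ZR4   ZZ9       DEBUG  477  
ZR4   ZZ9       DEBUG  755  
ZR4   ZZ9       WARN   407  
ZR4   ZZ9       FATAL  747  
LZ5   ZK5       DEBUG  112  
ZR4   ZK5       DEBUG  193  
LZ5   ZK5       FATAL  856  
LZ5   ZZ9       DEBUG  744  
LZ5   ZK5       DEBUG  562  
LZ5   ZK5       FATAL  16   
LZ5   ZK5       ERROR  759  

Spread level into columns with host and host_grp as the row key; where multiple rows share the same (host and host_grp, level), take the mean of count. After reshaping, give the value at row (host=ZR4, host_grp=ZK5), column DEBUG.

268.33

Rows with host=ZR4, host_grp=ZK5 and level=DEBUG: count values are 224, 388, 193.
(224 + 388 + 193) / 3 = 268.33.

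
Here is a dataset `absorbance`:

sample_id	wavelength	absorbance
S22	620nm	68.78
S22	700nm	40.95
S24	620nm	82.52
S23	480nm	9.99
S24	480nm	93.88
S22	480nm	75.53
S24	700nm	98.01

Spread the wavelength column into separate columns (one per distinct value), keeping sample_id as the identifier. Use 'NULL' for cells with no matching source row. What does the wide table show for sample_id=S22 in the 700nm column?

The long row with sample_id=S22, wavelength=700nm has absorbance=40.95.

40.95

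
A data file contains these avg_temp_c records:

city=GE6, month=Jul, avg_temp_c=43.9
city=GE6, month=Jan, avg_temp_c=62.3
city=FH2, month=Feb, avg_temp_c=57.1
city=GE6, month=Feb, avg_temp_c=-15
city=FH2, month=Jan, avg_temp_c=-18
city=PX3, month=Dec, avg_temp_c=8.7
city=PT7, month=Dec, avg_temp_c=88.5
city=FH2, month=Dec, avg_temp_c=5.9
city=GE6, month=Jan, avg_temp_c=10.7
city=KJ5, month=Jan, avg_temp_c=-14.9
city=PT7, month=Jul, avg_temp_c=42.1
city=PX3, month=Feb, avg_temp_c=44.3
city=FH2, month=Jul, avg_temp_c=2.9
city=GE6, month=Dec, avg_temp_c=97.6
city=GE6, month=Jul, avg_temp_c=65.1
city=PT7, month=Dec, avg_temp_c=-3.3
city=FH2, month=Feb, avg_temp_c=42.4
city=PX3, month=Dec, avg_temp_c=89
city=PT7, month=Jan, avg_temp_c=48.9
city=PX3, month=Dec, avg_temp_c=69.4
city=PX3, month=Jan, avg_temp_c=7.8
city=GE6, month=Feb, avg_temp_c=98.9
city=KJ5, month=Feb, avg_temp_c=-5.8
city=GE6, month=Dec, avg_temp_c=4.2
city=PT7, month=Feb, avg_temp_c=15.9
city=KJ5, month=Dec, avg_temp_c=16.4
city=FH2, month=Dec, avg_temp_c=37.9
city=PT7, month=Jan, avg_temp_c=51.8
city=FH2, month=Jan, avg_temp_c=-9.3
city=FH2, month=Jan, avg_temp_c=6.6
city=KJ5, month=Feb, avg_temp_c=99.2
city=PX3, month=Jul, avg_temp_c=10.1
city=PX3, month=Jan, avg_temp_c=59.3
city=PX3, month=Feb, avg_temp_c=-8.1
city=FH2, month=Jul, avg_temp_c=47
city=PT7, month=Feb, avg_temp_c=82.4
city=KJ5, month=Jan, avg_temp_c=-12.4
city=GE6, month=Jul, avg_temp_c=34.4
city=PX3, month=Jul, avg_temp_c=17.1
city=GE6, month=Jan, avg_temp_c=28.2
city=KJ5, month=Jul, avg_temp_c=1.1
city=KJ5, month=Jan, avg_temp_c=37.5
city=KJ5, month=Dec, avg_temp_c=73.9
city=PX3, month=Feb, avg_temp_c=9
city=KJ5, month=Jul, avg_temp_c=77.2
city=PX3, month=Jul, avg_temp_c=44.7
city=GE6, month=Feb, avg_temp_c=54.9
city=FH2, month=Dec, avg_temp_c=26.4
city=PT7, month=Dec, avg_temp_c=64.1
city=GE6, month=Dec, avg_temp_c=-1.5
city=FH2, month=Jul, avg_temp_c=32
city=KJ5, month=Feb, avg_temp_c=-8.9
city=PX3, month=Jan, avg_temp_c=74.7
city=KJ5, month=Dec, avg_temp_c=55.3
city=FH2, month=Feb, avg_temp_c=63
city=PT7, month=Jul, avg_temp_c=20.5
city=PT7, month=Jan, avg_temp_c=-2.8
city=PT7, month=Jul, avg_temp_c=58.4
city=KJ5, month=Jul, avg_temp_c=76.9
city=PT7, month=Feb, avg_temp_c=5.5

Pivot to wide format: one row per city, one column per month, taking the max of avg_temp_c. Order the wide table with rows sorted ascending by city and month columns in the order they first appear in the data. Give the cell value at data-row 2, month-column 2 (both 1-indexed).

With rows sorted ascending by city, row 2 is city=GE6. month columns in first-appearance order: Jul, Jan, Feb, Dec; column 2 is Jan.
Long rows with city=GE6, month=Jan: max(62.3, 10.7, 28.2) = 62.3.

62.3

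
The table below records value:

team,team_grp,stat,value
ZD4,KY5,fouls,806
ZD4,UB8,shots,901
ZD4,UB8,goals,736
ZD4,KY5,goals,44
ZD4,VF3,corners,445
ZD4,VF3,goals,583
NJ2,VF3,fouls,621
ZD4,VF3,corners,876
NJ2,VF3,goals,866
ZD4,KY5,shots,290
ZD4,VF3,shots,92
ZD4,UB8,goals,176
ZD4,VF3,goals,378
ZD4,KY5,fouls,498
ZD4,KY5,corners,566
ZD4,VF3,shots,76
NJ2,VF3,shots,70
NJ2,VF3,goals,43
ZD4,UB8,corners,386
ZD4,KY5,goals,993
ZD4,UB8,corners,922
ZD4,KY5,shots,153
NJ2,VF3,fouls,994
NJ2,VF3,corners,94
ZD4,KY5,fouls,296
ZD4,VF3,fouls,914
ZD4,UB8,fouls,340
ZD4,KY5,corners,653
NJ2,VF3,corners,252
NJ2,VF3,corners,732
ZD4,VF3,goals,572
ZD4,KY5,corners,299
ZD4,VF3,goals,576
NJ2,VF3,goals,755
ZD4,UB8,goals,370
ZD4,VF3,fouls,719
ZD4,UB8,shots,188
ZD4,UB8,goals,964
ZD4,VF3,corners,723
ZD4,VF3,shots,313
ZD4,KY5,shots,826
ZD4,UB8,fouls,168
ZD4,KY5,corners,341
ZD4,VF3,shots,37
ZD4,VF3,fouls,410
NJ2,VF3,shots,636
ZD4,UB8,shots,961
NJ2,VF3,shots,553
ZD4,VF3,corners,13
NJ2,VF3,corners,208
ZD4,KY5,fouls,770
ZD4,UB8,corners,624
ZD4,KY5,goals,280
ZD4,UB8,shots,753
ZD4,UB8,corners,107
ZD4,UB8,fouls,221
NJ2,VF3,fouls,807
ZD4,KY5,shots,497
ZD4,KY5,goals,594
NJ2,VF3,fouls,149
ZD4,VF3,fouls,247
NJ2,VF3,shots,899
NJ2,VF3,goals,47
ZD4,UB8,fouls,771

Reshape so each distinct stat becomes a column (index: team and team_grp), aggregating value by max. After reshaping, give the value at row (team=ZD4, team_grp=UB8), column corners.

Rows with team=ZD4, team_grp=UB8 and stat=corners: value values are 386, 922, 624, 107.
max(386, 922, 624, 107) = 922.

922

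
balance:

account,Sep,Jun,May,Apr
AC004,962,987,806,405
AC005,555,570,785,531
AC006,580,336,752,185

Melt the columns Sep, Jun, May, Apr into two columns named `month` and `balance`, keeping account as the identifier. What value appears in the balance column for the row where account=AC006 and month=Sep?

Unpivoting turns each (account, wide-column) pair into one long row.
The wide cell at row AC006, column Sep holds 580, so the long row (AC006, Sep) has balance=580.

580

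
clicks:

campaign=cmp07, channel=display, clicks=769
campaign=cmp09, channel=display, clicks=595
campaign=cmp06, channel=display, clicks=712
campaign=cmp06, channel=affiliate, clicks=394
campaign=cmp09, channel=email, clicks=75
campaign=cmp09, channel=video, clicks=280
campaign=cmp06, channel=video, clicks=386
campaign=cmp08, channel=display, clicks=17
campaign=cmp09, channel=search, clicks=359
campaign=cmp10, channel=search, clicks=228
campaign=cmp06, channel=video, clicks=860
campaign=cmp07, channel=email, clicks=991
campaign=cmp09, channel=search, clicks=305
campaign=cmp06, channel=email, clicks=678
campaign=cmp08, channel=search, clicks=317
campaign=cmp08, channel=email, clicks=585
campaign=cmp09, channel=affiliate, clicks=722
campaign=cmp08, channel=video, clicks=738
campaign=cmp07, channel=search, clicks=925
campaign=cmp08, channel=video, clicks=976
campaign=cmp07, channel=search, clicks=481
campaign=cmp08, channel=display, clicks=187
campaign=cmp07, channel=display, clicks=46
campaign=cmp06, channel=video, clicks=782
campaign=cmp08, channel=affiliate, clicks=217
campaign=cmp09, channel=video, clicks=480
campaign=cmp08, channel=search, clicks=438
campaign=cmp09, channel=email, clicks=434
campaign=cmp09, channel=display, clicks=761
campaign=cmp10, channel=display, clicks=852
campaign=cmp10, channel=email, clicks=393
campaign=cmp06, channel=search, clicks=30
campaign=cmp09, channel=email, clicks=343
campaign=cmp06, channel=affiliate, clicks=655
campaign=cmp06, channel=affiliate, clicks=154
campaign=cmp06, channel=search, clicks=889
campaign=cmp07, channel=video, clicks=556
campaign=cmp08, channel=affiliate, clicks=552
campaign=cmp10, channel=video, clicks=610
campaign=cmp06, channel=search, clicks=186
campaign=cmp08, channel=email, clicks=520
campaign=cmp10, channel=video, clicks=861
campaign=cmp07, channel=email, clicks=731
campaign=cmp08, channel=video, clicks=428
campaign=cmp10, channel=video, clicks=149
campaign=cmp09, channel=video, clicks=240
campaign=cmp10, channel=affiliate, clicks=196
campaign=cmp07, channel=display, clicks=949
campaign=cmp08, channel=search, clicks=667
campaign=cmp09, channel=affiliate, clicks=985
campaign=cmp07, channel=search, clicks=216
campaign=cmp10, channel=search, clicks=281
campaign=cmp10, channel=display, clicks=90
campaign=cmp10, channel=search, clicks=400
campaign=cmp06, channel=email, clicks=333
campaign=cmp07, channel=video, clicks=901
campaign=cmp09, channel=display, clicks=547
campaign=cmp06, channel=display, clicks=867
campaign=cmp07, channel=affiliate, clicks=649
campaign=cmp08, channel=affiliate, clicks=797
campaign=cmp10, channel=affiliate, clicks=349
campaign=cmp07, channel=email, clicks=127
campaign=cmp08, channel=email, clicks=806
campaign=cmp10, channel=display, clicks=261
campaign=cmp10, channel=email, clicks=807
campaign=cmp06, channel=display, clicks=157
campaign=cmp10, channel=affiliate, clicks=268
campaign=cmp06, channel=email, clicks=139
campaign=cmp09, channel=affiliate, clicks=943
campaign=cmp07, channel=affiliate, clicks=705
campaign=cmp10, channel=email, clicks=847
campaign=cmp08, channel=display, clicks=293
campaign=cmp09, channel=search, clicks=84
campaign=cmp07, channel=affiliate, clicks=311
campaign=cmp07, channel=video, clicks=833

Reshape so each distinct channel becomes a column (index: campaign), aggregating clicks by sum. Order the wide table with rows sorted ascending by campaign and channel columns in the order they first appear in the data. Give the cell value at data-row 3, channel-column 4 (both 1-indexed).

2142

With rows sorted ascending by campaign, row 3 is campaign=cmp08. channel columns in first-appearance order: display, affiliate, email, video, search; column 4 is video.
Long rows with campaign=cmp08, channel=video: 738 + 976 + 428 = 2142.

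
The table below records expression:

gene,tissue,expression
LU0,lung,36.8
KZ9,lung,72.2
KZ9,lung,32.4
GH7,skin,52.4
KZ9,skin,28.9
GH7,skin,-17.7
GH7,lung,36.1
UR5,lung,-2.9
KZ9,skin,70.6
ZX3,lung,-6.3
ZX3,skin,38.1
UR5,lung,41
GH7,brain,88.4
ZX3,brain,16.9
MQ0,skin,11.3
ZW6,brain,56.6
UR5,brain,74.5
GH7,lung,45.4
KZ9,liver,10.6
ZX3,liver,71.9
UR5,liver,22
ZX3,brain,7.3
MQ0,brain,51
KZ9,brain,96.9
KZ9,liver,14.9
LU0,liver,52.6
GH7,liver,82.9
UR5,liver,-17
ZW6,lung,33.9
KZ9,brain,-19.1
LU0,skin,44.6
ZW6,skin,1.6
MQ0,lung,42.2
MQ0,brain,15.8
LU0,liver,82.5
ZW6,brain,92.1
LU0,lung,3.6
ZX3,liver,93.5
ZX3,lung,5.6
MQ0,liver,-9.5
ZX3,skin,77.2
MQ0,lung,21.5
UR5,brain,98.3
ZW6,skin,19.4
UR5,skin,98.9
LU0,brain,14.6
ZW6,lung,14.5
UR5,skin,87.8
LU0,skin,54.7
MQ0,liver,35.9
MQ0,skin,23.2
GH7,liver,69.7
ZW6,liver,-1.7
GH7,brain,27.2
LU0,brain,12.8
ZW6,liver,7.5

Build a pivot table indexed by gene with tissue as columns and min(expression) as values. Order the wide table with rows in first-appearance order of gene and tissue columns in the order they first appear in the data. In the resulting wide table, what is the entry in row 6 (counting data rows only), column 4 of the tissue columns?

-9.5

With rows in first-appearance order of gene, row 6 is gene=MQ0. tissue columns in first-appearance order: lung, skin, brain, liver; column 4 is liver.
Long rows with gene=MQ0, tissue=liver: min(-9.5, 35.9) = -9.5.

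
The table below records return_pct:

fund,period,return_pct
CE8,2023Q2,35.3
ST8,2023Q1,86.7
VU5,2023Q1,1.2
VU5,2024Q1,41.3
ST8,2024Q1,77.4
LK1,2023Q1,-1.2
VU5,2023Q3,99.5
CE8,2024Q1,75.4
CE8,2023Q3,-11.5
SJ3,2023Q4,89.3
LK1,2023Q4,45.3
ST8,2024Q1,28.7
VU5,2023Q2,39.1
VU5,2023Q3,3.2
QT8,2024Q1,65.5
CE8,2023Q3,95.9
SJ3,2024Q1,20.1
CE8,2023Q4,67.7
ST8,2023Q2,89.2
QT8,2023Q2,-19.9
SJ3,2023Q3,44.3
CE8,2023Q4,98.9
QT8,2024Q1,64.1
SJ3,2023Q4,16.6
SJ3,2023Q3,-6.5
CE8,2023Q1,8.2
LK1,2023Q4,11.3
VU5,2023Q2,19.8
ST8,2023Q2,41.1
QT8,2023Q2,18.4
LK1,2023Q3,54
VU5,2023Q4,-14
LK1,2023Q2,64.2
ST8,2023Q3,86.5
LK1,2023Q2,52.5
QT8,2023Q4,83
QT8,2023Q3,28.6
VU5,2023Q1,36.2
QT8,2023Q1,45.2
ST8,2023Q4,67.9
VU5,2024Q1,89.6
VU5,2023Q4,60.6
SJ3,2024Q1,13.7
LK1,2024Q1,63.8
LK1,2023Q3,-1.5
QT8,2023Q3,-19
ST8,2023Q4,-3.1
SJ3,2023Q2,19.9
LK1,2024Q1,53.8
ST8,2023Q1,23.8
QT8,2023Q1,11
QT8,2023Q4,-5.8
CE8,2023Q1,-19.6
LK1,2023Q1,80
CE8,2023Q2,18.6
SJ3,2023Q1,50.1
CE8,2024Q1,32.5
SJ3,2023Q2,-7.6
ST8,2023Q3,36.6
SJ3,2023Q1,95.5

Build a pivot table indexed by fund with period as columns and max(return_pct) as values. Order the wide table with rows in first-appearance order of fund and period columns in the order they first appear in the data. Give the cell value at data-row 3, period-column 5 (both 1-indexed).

With rows in first-appearance order of fund, row 3 is fund=VU5. period columns in first-appearance order: 2023Q2, 2023Q1, 2024Q1, 2023Q3, 2023Q4; column 5 is 2023Q4.
Long rows with fund=VU5, period=2023Q4: max(-14, 60.6) = 60.6.

60.6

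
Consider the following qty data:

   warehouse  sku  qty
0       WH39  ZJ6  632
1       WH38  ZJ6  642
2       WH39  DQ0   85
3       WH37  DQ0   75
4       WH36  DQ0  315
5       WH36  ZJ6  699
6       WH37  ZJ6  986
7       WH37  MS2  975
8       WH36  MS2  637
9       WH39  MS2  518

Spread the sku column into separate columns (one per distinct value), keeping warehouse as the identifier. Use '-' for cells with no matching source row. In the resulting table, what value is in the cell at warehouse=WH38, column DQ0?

No long-format row has warehouse=WH38 and sku=DQ0, so the cell is -.

-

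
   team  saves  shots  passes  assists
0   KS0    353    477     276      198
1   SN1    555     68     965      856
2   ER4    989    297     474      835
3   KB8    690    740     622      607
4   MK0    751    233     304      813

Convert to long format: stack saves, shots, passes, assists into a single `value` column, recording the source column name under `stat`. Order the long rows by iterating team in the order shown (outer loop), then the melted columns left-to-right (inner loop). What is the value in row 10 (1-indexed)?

297

20 rows total (5 × 4). Row 10: index ⌊(10-1)/4⌋ = 2 into team → ER4; (10-1) mod 4 = 1 into the melted columns → shots.
So row 10 is (ER4, shots, 297); value = 297.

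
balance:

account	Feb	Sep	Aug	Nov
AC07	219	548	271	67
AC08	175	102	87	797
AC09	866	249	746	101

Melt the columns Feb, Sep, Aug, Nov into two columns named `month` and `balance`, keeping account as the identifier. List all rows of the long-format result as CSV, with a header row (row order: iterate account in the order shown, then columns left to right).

account,month,balance
AC07,Feb,219
AC07,Sep,548
AC07,Aug,271
AC07,Nov,67
AC08,Feb,175
AC08,Sep,102
AC08,Aug,87
AC08,Nov,797
AC09,Feb,866
AC09,Sep,249
AC09,Aug,746
AC09,Nov,101

Each (account, column) pair becomes one row: 3 × 4 = 12 rows.
For example, (AC07, Feb) → balance=219.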